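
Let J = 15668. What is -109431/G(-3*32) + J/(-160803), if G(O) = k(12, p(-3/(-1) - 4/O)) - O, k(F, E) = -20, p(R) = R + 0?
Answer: -17598023861/12221028 ≈ -1440.0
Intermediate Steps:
p(R) = R
G(O) = -20 - O
-109431/G(-3*32) + J/(-160803) = -109431/(-20 - (-3)*32) + 15668/(-160803) = -109431/(-20 - 1*(-96)) + 15668*(-1/160803) = -109431/(-20 + 96) - 15668/160803 = -109431/76 - 15668/160803 = -17598023861/12221028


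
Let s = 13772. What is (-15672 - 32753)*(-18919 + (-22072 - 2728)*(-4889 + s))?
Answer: 10668866172575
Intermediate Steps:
(-15672 - 32753)*(-18919 + (-22072 - 2728)*(-4889 + s)) = (-15672 - 32753)*(-18919 + (-22072 - 2728)*(-4889 + 13772)) = -48425*(-18919 - 24800*8883) = -48425*(-18919 - 220298400) = -48425*(-220317319) = 10668866172575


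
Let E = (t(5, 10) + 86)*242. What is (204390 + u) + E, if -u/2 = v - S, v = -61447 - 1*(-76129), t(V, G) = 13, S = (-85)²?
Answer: 213434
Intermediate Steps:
S = 7225
v = 14682 (v = -61447 + 76129 = 14682)
u = -14914 (u = -2*(14682 - 1*7225) = -2*(14682 - 7225) = -2*7457 = -14914)
E = 23958 (E = (13 + 86)*242 = 99*242 = 23958)
(204390 + u) + E = (204390 - 14914) + 23958 = 189476 + 23958 = 213434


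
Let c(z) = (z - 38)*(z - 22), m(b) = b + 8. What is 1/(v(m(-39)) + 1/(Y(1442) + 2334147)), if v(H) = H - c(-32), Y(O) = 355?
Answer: -2334502/8896787121 ≈ -0.00026240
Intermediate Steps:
m(b) = 8 + b
c(z) = (-38 + z)*(-22 + z)
v(H) = -3780 + H (v(H) = H - (836 + (-32)² - 60*(-32)) = H - (836 + 1024 + 1920) = H - 1*3780 = H - 3780 = -3780 + H)
1/(v(m(-39)) + 1/(Y(1442) + 2334147)) = 1/((-3780 + (8 - 39)) + 1/(355 + 2334147)) = 1/((-3780 - 31) + 1/2334502) = 1/(-3811 + 1/2334502) = 1/(-8896787121/2334502) = -2334502/8896787121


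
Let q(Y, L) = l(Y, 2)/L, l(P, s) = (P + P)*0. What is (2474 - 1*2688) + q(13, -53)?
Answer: -214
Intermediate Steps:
l(P, s) = 0 (l(P, s) = (2*P)*0 = 0)
q(Y, L) = 0 (q(Y, L) = 0/L = 0)
(2474 - 1*2688) + q(13, -53) = (2474 - 1*2688) + 0 = (2474 - 2688) + 0 = -214 + 0 = -214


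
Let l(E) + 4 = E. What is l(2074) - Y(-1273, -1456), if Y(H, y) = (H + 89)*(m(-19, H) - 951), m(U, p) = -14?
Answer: -1140490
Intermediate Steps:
l(E) = -4 + E
Y(H, y) = -85885 - 965*H (Y(H, y) = (H + 89)*(-14 - 951) = (89 + H)*(-965) = -85885 - 965*H)
l(2074) - Y(-1273, -1456) = (-4 + 2074) - (-85885 - 965*(-1273)) = 2070 - (-85885 + 1228445) = 2070 - 1*1142560 = 2070 - 1142560 = -1140490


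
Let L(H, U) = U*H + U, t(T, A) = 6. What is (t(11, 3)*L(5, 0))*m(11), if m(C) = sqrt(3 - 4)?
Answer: 0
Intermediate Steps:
L(H, U) = U + H*U (L(H, U) = H*U + U = U + H*U)
m(C) = I (m(C) = sqrt(-1) = I)
(t(11, 3)*L(5, 0))*m(11) = (6*(0*(1 + 5)))*I = (6*(0*6))*I = (6*0)*I = 0*I = 0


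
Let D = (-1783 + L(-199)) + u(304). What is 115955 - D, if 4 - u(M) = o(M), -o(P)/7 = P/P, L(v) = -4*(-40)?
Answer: 117567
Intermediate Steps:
L(v) = 160
o(P) = -7 (o(P) = -7*P/P = -7*1 = -7)
u(M) = 11 (u(M) = 4 - 1*(-7) = 4 + 7 = 11)
D = -1612 (D = (-1783 + 160) + 11 = -1623 + 11 = -1612)
115955 - D = 115955 - 1*(-1612) = 115955 + 1612 = 117567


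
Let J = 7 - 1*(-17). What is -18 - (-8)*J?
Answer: 174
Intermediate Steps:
J = 24 (J = 7 + 17 = 24)
-18 - (-8)*J = -18 - (-8)*24 = -18 - 8*(-24) = -18 + 192 = 174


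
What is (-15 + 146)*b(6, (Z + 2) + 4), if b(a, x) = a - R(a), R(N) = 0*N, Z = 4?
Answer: 786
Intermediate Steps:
R(N) = 0
b(a, x) = a (b(a, x) = a - 1*0 = a + 0 = a)
(-15 + 146)*b(6, (Z + 2) + 4) = (-15 + 146)*6 = 131*6 = 786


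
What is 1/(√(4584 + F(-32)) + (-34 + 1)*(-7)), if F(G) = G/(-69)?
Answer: 15939/3365581 - 2*√5456658/3365581 ≈ 0.0033477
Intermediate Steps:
F(G) = -G/69 (F(G) = G*(-1/69) = -G/69)
1/(√(4584 + F(-32)) + (-34 + 1)*(-7)) = 1/(√(4584 - 1/69*(-32)) + (-34 + 1)*(-7)) = 1/(√(4584 + 32/69) - 33*(-7)) = 1/(√(316328/69) + 231) = 1/(2*√5456658/69 + 231) = 1/(231 + 2*√5456658/69)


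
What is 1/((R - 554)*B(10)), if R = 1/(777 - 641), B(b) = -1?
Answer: 136/75343 ≈ 0.0018051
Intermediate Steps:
R = 1/136 ≈ 0.0073529
1/((R - 554)*B(10)) = 1/((1/136 - 554)*(-1)) = -1/(-75343/136) = -136/75343*(-1) = 136/75343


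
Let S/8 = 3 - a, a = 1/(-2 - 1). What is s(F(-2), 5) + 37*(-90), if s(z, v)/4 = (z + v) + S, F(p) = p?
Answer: -9634/3 ≈ -3211.3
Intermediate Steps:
a = -1/3 (a = 1/(-3) = -1/3 ≈ -0.33333)
S = 80/3 (S = 8*(3 - 1*(-1/3)) = 8*(3 + 1/3) = 8*(10/3) = 80/3 ≈ 26.667)
s(z, v) = 320/3 + 4*v + 4*z (s(z, v) = 4*((z + v) + 80/3) = 4*((v + z) + 80/3) = 4*(80/3 + v + z) = 320/3 + 4*v + 4*z)
s(F(-2), 5) + 37*(-90) = (320/3 + 4*5 + 4*(-2)) + 37*(-90) = (320/3 + 20 - 8) - 3330 = 356/3 - 3330 = -9634/3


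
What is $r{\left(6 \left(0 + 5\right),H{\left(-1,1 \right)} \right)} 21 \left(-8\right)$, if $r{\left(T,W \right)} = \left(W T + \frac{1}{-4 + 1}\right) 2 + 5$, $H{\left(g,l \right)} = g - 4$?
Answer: $49672$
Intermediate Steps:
$H{\left(g,l \right)} = -4 + g$ ($H{\left(g,l \right)} = g - 4 = -4 + g$)
$r{\left(T,W \right)} = \frac{13}{3} + 2 T W$ ($r{\left(T,W \right)} = \left(T W + \frac{1}{-3}\right) 2 + 5 = \left(T W - \frac{1}{3}\right) 2 + 5 = \left(- \frac{1}{3} + T W\right) 2 + 5 = \left(- \frac{2}{3} + 2 T W\right) + 5 = \frac{13}{3} + 2 T W$)
$r{\left(6 \left(0 + 5\right),H{\left(-1,1 \right)} \right)} 21 \left(-8\right) = \left(\frac{13}{3} + 2 \cdot 6 \left(0 + 5\right) \left(-4 - 1\right)\right) 21 \left(-8\right) = \left(\frac{13}{3} + 2 \cdot 6 \cdot 5 \left(-5\right)\right) 21 \left(-8\right) = \left(\frac{13}{3} + 2 \cdot 30 \left(-5\right)\right) 21 \left(-8\right) = \left(\frac{13}{3} - 300\right) 21 \left(-8\right) = \left(- \frac{887}{3}\right) 21 \left(-8\right) = \left(-6209\right) \left(-8\right) = 49672$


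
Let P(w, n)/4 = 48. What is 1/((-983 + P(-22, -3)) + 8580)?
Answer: 1/7789 ≈ 0.00012839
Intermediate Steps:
P(w, n) = 192 (P(w, n) = 4*48 = 192)
1/((-983 + P(-22, -3)) + 8580) = 1/((-983 + 192) + 8580) = 1/(-791 + 8580) = 1/7789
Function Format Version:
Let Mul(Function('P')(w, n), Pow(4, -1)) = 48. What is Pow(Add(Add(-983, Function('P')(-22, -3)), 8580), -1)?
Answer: Rational(1, 7789) ≈ 0.00012839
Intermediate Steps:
Function('P')(w, n) = 192 (Function('P')(w, n) = Mul(4, 48) = 192)
Pow(Add(Add(-983, Function('P')(-22, -3)), 8580), -1) = Pow(Add(Add(-983, 192), 8580), -1) = Pow(Add(-791, 8580), -1) = Pow(7789, -1) = Rational(1, 7789)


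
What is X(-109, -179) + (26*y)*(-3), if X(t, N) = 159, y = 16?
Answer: -1089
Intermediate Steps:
X(-109, -179) + (26*y)*(-3) = 159 + (26*16)*(-3) = 159 + 416*(-3) = 159 - 1248 = -1089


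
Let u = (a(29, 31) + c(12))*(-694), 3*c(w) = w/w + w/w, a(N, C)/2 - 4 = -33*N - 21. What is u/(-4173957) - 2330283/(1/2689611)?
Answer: -78481512564726741571/12521871 ≈ -6.2676e+12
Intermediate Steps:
a(N, C) = -34 - 66*N (a(N, C) = 8 + 2*(-33*N - 21) = 8 + 2*(-21 - 33*N) = 8 + (-42 - 66*N) = -34 - 66*N)
c(w) = 2/3 (c(w) = (w/w + w/w)/3 = (1 + 1)/3 = (1/3)*2 = 2/3)
u = 4054348/3 (u = ((-34 - 66*29) + 2/3)*(-694) = ((-34 - 1914) + 2/3)*(-694) = (-1948 + 2/3)*(-694) = -5842/3*(-694) = 4054348/3 ≈ 1.3515e+6)
u/(-4173957) - 2330283/(1/2689611) = (4054348/3)/(-4173957) - 2330283/(1/2689611) = (4054348/3)*(-1/4173957) - 2330283/1/2689611 = -4054348/12521871 - 2330283*2689611 = -4054348/12521871 - 6267554789913 = -78481512564726741571/12521871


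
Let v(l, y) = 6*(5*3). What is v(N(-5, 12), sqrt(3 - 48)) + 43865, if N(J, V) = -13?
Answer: 43955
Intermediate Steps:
v(l, y) = 90 (v(l, y) = 6*15 = 90)
v(N(-5, 12), sqrt(3 - 48)) + 43865 = 90 + 43865 = 43955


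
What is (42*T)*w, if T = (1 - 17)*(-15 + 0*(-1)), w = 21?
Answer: 211680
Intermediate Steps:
T = 240 (T = -16*(-15 + 0) = -16*(-15) = 240)
(42*T)*w = (42*240)*21 = 10080*21 = 211680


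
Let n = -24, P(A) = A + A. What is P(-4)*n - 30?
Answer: 162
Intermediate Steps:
P(A) = 2*A
P(-4)*n - 30 = (2*(-4))*(-24) - 30 = -8*(-24) - 30 = 192 - 30 = 162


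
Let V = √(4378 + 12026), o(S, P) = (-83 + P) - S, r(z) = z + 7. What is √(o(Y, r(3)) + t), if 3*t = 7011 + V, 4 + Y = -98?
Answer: √(21294 + 6*√4101)/3 ≈ 49.078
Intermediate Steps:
Y = -102 (Y = -4 - 98 = -102)
r(z) = 7 + z
o(S, P) = -83 + P - S
V = 2*√4101 (V = √16404 = 2*√4101 ≈ 128.08)
t = 2337 + 2*√4101/3 (t = (7011 + 2*√4101)/3 = 2337 + 2*√4101/3 ≈ 2379.7)
√(o(Y, r(3)) + t) = √((-83 + (7 + 3) - 1*(-102)) + (2337 + 2*√4101/3)) = √((-83 + 10 + 102) + (2337 + 2*√4101/3)) = √(29 + (2337 + 2*√4101/3)) = √(2366 + 2*√4101/3)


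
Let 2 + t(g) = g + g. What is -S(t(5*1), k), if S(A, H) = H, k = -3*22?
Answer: 66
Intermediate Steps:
k = -66
t(g) = -2 + 2*g (t(g) = -2 + (g + g) = -2 + 2*g)
-S(t(5*1), k) = -1*(-66) = 66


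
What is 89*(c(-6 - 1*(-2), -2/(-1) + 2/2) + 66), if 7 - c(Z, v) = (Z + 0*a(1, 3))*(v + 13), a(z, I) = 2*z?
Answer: 12193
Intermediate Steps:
c(Z, v) = 7 - Z*(13 + v) (c(Z, v) = 7 - (Z + 0*(2*1))*(v + 13) = 7 - (Z + 0*2)*(13 + v) = 7 - (Z + 0)*(13 + v) = 7 - Z*(13 + v))
89*(c(-6 - 1*(-2), -2/(-1) + 2/2) + 66) = 89*((7 - 13*(-6 - 1*(-2)) - (-6 - 1*(-2))*(-2/(-1) + 2/2)) + 66) = 89*((7 - 13*(-6 + 2) - (-6 + 2)*(-2*(-1) + 2*(½))) + 66) = 89*((7 - 13*(-4) - 1*(-4)*(2 + 1)) + 66) = 89*((7 + 52 - 1*(-4)*3) + 66) = 89*((7 + 52 + 12) + 66) = 89*(71 + 66) = 89*137 = 12193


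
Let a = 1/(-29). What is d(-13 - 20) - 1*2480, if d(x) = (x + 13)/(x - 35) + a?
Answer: -1222512/493 ≈ -2479.7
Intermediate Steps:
a = -1/29 ≈ -0.034483
d(x) = -1/29 + (13 + x)/(-35 + x) (d(x) = (x + 13)/(x - 35) - 1/29 = (13 + x)/(-35 + x) - 1/29 = -1/29 + (13 + x)/(-35 + x))
d(-13 - 20) - 1*2480 = 4*(103 + 7*(-13 - 20))/(29*(-35 + (-13 - 20))) - 1*2480 = 4*(103 + 7*(-33))/(29*(-35 - 33)) - 2480 = (4/29)*(103 - 231)/(-68) - 2480 = (4/29)*(-1/68)*(-128) - 2480 = 128/493 - 2480 = -1222512/493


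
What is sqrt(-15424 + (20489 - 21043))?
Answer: I*sqrt(15978) ≈ 126.4*I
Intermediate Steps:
sqrt(-15424 + (20489 - 21043)) = sqrt(-15424 - 554) = sqrt(-15978) = I*sqrt(15978)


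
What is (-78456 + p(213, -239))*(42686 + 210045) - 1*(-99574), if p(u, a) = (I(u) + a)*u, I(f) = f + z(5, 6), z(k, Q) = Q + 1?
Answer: -20850966119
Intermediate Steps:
z(k, Q) = 1 + Q
I(f) = 7 + f (I(f) = f + (1 + 6) = f + 7 = 7 + f)
p(u, a) = u*(7 + a + u) (p(u, a) = ((7 + u) + a)*u = (7 + a + u)*u = u*(7 + a + u))
(-78456 + p(213, -239))*(42686 + 210045) - 1*(-99574) = (-78456 + 213*(7 - 239 + 213))*(42686 + 210045) - 1*(-99574) = (-78456 + 213*(-19))*252731 + 99574 = (-78456 - 4047)*252731 + 99574 = -82503*252731 + 99574 = -20851065693 + 99574 = -20850966119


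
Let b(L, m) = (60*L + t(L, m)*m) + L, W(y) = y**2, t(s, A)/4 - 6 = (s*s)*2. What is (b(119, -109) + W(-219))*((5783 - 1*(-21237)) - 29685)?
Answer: 32768275020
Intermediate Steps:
t(s, A) = 24 + 8*s**2 (t(s, A) = 24 + 4*((s*s)*2) = 24 + 4*(s**2*2) = 24 + 4*(2*s**2) = 24 + 8*s**2)
b(L, m) = 61*L + m*(24 + 8*L**2) (b(L, m) = (60*L + (24 + 8*L**2)*m) + L = (60*L + m*(24 + 8*L**2)) + L = 61*L + m*(24 + 8*L**2))
(b(119, -109) + W(-219))*((5783 - 1*(-21237)) - 29685) = ((61*119 + 8*(-109)*(3 + 119**2)) + (-219)**2)*((5783 - 1*(-21237)) - 29685) = ((7259 + 8*(-109)*(3 + 14161)) + 47961)*((5783 + 21237) - 29685) = ((7259 + 8*(-109)*14164) + 47961)*(27020 - 29685) = ((7259 - 12351008) + 47961)*(-2665) = (-12343749 + 47961)*(-2665) = -12295788*(-2665) = 32768275020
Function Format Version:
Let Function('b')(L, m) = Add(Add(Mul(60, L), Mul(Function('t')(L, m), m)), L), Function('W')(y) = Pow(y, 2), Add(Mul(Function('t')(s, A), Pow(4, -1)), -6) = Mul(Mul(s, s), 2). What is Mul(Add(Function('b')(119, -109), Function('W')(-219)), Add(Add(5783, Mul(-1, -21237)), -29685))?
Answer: 32768275020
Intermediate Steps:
Function('t')(s, A) = Add(24, Mul(8, Pow(s, 2))) (Function('t')(s, A) = Add(24, Mul(4, Mul(Mul(s, s), 2))) = Add(24, Mul(4, Mul(Pow(s, 2), 2))) = Add(24, Mul(4, Mul(2, Pow(s, 2)))) = Add(24, Mul(8, Pow(s, 2))))
Function('b')(L, m) = Add(Mul(61, L), Mul(m, Add(24, Mul(8, Pow(L, 2))))) (Function('b')(L, m) = Add(Add(Mul(60, L), Mul(Add(24, Mul(8, Pow(L, 2))), m)), L) = Add(Add(Mul(60, L), Mul(m, Add(24, Mul(8, Pow(L, 2))))), L) = Add(Mul(61, L), Mul(m, Add(24, Mul(8, Pow(L, 2))))))
Mul(Add(Function('b')(119, -109), Function('W')(-219)), Add(Add(5783, Mul(-1, -21237)), -29685)) = Mul(Add(Add(Mul(61, 119), Mul(8, -109, Add(3, Pow(119, 2)))), Pow(-219, 2)), Add(Add(5783, Mul(-1, -21237)), -29685)) = Mul(Add(Add(7259, Mul(8, -109, Add(3, 14161))), 47961), Add(Add(5783, 21237), -29685)) = Mul(Add(Add(7259, Mul(8, -109, 14164)), 47961), Add(27020, -29685)) = Mul(Add(Add(7259, -12351008), 47961), -2665) = Mul(Add(-12343749, 47961), -2665) = Mul(-12295788, -2665) = 32768275020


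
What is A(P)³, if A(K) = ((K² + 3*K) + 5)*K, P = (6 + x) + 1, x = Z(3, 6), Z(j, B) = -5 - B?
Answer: -46656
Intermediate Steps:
x = -11 (x = -5 - 1*6 = -5 - 6 = -11)
P = -4 (P = (6 - 11) + 1 = -5 + 1 = -4)
A(K) = K*(5 + K² + 3*K) (A(K) = (5 + K² + 3*K)*K = K*(5 + K² + 3*K))
A(P)³ = (-4*(5 + (-4)² + 3*(-4)))³ = (-4*(5 + 16 - 12))³ = (-4*9)³ = (-36)³ = -46656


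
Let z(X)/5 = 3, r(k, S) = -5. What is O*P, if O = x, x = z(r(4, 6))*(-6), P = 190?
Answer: -17100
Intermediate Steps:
z(X) = 15 (z(X) = 5*3 = 15)
x = -90 (x = 15*(-6) = -90)
O = -90
O*P = -90*190 = -17100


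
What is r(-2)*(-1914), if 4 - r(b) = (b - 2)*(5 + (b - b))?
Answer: -45936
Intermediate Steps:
r(b) = 14 - 5*b (r(b) = 4 - (b - 2)*(5 + (b - b)) = 4 - (-2 + b)*(5 + 0) = 4 - (-2 + b)*5 = 4 - (-10 + 5*b) = 4 + (10 - 5*b) = 14 - 5*b)
r(-2)*(-1914) = (14 - 5*(-2))*(-1914) = (14 + 10)*(-1914) = 24*(-1914) = -45936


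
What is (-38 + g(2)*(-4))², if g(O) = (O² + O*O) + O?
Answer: 6084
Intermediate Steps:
g(O) = O + 2*O² (g(O) = (O² + O²) + O = 2*O² + O = O + 2*O²)
(-38 + g(2)*(-4))² = (-38 + (2*(1 + 2*2))*(-4))² = (-38 + (2*(1 + 4))*(-4))² = (-38 + (2*5)*(-4))² = (-38 + 10*(-4))² = (-38 - 40)² = (-78)² = 6084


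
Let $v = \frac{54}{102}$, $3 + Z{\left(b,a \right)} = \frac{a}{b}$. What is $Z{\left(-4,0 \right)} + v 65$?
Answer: $\frac{534}{17} \approx 31.412$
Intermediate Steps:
$Z{\left(b,a \right)} = -3 + \frac{a}{b}$
$v = \frac{9}{17}$ ($v = 54 \cdot \frac{1}{102} = \frac{9}{17} \approx 0.52941$)
$Z{\left(-4,0 \right)} + v 65 = \left(-3 + \frac{0}{-4}\right) + \frac{9}{17} \cdot 65 = \left(-3 + 0 \left(- \frac{1}{4}\right)\right) + \frac{585}{17} = \left(-3 + 0\right) + \frac{585}{17} = -3 + \frac{585}{17} = \frac{534}{17}$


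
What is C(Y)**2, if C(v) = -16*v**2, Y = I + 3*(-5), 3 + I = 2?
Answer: 16777216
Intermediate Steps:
I = -1 (I = -3 + 2 = -1)
Y = -16 (Y = -1 + 3*(-5) = -1 - 15 = -16)
C(Y)**2 = (-16*(-16)**2)**2 = (-16*256)**2 = (-4096)**2 = 16777216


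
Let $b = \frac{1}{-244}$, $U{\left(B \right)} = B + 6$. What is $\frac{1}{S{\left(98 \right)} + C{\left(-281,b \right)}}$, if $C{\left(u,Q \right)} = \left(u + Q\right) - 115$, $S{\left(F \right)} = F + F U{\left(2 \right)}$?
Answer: $\frac{244}{118583} \approx 0.0020576$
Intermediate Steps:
$U{\left(B \right)} = 6 + B$
$b = - \frac{1}{244} \approx -0.0040984$
$S{\left(F \right)} = 9 F$ ($S{\left(F \right)} = F + F \left(6 + 2\right) = F + F 8 = F + 8 F = 9 F$)
$C{\left(u,Q \right)} = -115 + Q + u$ ($C{\left(u,Q \right)} = \left(Q + u\right) - 115 = -115 + Q + u$)
$\frac{1}{S{\left(98 \right)} + C{\left(-281,b \right)}} = \frac{1}{9 \cdot 98 - \frac{96625}{244}} = \frac{1}{882 - \frac{96625}{244}} = \frac{1}{\frac{118583}{244}} = \frac{244}{118583}$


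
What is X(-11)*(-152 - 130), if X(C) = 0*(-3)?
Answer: 0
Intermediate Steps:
X(C) = 0
X(-11)*(-152 - 130) = 0*(-152 - 130) = 0*(-282) = 0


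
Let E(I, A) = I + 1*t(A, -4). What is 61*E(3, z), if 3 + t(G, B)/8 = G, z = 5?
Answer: 1159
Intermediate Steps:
t(G, B) = -24 + 8*G
E(I, A) = -24 + I + 8*A (E(I, A) = I + 1*(-24 + 8*A) = I + (-24 + 8*A) = -24 + I + 8*A)
61*E(3, z) = 61*(-24 + 3 + 8*5) = 61*(-24 + 3 + 40) = 61*19 = 1159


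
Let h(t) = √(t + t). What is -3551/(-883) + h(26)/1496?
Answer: 3551/883 + √13/748 ≈ 4.0263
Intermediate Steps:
h(t) = √2*√t (h(t) = √(2*t) = √2*√t)
-3551/(-883) + h(26)/1496 = -3551/(-883) + (√2*√26)/1496 = -3551*(-1/883) + (2*√13)*(1/1496) = 3551/883 + √13/748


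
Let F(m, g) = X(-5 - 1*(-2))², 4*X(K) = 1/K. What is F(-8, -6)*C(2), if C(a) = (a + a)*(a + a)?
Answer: ⅑ ≈ 0.11111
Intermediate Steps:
X(K) = 1/(4*K)
C(a) = 4*a² (C(a) = (2*a)*(2*a) = 4*a²)
F(m, g) = 1/144 (F(m, g) = (1/(4*(-5 - 1*(-2))))² = (1/(4*(-5 + 2)))² = ((¼)/(-3))² = ((¼)*(-⅓))² = (-1/12)² = 1/144)
F(-8, -6)*C(2) = (4*2²)/144 = (4*4)/144 = (1/144)*16 = ⅑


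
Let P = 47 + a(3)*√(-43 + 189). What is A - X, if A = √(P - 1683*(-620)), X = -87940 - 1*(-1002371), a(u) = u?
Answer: -914431 + √(1043507 + 3*√146) ≈ -9.1341e+5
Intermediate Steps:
P = 47 + 3*√146 (P = 47 + 3*√(-43 + 189) = 47 + 3*√146 ≈ 83.249)
X = 914431 (X = -87940 + 1002371 = 914431)
A = √(1043507 + 3*√146) (A = √((47 + 3*√146) - 1683*(-620)) = √((47 + 3*√146) + 1043460) = √(1043507 + 3*√146) ≈ 1021.5)
A - X = √(1043507 + 3*√146) - 1*914431 = √(1043507 + 3*√146) - 914431 = -914431 + √(1043507 + 3*√146)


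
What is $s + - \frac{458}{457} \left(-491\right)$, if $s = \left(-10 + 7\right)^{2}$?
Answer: $\frac{228991}{457} \approx 501.07$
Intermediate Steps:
$s = 9$ ($s = \left(-3\right)^{2} = 9$)
$s + - \frac{458}{457} \left(-491\right) = 9 + - \frac{458}{457} \left(-491\right) = 9 + \left(-458\right) \frac{1}{457} \left(-491\right) = 9 - - \frac{224878}{457} = 9 + \frac{224878}{457} = \frac{228991}{457}$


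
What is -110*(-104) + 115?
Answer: 11555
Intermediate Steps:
-110*(-104) + 115 = 11440 + 115 = 11555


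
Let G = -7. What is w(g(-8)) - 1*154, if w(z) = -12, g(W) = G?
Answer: -166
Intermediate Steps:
g(W) = -7
w(g(-8)) - 1*154 = -12 - 1*154 = -12 - 154 = -166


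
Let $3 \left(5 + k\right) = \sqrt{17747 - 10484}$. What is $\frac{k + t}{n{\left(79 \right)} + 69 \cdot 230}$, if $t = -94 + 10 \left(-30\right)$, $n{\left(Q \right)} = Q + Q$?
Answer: $- \frac{399}{16028} + \frac{\sqrt{807}}{16028} \approx -0.023122$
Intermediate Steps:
$n{\left(Q \right)} = 2 Q$
$k = -5 + \sqrt{807}$ ($k = -5 + \frac{\sqrt{17747 - 10484}}{3} = -5 + \frac{\sqrt{7263}}{3} = -5 + \frac{3 \sqrt{807}}{3} = -5 + \sqrt{807} \approx 23.408$)
$t = -394$ ($t = -94 - 300 = -394$)
$\frac{k + t}{n{\left(79 \right)} + 69 \cdot 230} = \frac{\left(-5 + \sqrt{807}\right) - 394}{2 \cdot 79 + 69 \cdot 230} = \frac{-399 + \sqrt{807}}{158 + 15870} = \frac{-399 + \sqrt{807}}{16028} = \left(-399 + \sqrt{807}\right) \frac{1}{16028} = - \frac{399}{16028} + \frac{\sqrt{807}}{16028}$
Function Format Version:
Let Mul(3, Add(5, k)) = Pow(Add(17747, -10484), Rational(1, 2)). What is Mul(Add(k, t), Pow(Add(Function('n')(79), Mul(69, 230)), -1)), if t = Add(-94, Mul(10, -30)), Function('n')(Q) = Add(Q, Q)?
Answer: Add(Rational(-399, 16028), Mul(Rational(1, 16028), Pow(807, Rational(1, 2)))) ≈ -0.023122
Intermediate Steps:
Function('n')(Q) = Mul(2, Q)
k = Add(-5, Pow(807, Rational(1, 2))) (k = Add(-5, Mul(Rational(1, 3), Pow(Add(17747, -10484), Rational(1, 2)))) = Add(-5, Mul(Rational(1, 3), Pow(7263, Rational(1, 2)))) = Add(-5, Mul(Rational(1, 3), Mul(3, Pow(807, Rational(1, 2))))) = Add(-5, Pow(807, Rational(1, 2))) ≈ 23.408)
t = -394 (t = Add(-94, -300) = -394)
Mul(Add(k, t), Pow(Add(Function('n')(79), Mul(69, 230)), -1)) = Mul(Add(Add(-5, Pow(807, Rational(1, 2))), -394), Pow(Add(Mul(2, 79), Mul(69, 230)), -1)) = Mul(Add(-399, Pow(807, Rational(1, 2))), Pow(Add(158, 15870), -1)) = Mul(Add(-399, Pow(807, Rational(1, 2))), Pow(16028, -1)) = Mul(Add(-399, Pow(807, Rational(1, 2))), Rational(1, 16028)) = Add(Rational(-399, 16028), Mul(Rational(1, 16028), Pow(807, Rational(1, 2))))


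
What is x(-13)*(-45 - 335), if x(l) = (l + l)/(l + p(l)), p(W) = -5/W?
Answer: -32110/41 ≈ -783.17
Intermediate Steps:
x(l) = 2*l/(l - 5/l) (x(l) = (l + l)/(l - 5/l) = (2*l)/(l - 5/l) = 2*l/(l - 5/l))
x(-13)*(-45 - 335) = (2*(-13)²/(-5 + (-13)²))*(-45 - 335) = (2*169/(-5 + 169))*(-380) = (2*169/164)*(-380) = (2*169*(1/164))*(-380) = (169/82)*(-380) = -32110/41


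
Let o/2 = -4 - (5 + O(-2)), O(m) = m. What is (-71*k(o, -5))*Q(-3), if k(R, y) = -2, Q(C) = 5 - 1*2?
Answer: 426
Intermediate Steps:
o = -14 (o = 2*(-4 - (5 - 2)) = 2*(-4 - 1*3) = 2*(-4 - 3) = 2*(-7) = -14)
Q(C) = 3 (Q(C) = 5 - 2 = 3)
(-71*k(o, -5))*Q(-3) = -71*(-2)*3 = 142*3 = 426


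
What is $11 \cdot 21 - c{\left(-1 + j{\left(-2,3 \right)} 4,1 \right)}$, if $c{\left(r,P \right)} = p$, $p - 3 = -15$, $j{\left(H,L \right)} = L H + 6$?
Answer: $243$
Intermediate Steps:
$j{\left(H,L \right)} = 6 + H L$ ($j{\left(H,L \right)} = H L + 6 = 6 + H L$)
$p = -12$ ($p = 3 - 15 = -12$)
$c{\left(r,P \right)} = -12$
$11 \cdot 21 - c{\left(-1 + j{\left(-2,3 \right)} 4,1 \right)} = 11 \cdot 21 - -12 = 231 + 12 = 243$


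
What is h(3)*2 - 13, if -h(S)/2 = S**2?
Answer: -49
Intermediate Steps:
h(S) = -2*S**2
h(3)*2 - 13 = -2*3**2*2 - 13 = -2*9*2 - 13 = -18*2 - 13 = -36 - 13 = -49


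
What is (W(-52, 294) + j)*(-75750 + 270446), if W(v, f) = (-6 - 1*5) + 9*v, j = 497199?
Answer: 96709397120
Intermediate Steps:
W(v, f) = -11 + 9*v (W(v, f) = (-6 - 5) + 9*v = -11 + 9*v)
(W(-52, 294) + j)*(-75750 + 270446) = ((-11 + 9*(-52)) + 497199)*(-75750 + 270446) = ((-11 - 468) + 497199)*194696 = (-479 + 497199)*194696 = 496720*194696 = 96709397120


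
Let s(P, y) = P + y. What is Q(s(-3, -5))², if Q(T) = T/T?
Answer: 1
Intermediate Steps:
Q(T) = 1
Q(s(-3, -5))² = 1² = 1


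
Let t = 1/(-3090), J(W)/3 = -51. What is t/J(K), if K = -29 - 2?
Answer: 1/472770 ≈ 2.1152e-6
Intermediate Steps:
K = -31
J(W) = -153 (J(W) = 3*(-51) = -153)
t = -1/3090 ≈ -0.00032362
t/J(K) = -1/3090/(-153) = -1/3090*(-1/153) = 1/472770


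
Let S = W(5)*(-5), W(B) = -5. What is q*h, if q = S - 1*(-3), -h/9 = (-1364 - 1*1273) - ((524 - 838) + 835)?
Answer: 795816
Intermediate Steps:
S = 25 (S = -5*(-5) = 25)
h = 28422 (h = -9*((-1364 - 1*1273) - ((524 - 838) + 835)) = -9*((-1364 - 1273) - (-314 + 835)) = -9*(-2637 - 1*521) = -9*(-2637 - 521) = -9*(-3158) = 28422)
q = 28 (q = 25 - 1*(-3) = 25 + 3 = 28)
q*h = 28*28422 = 795816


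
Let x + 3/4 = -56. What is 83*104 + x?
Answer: 34301/4 ≈ 8575.3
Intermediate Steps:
x = -227/4 (x = -3/4 - 56 = -227/4 ≈ -56.750)
83*104 + x = 83*104 - 227/4 = 8632 - 227/4 = 34301/4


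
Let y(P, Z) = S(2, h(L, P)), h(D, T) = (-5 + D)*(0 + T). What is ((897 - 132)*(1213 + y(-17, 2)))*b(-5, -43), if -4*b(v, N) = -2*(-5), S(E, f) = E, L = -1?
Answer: -4647375/2 ≈ -2.3237e+6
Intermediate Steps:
h(D, T) = T*(-5 + D) (h(D, T) = (-5 + D)*T = T*(-5 + D))
b(v, N) = -5/2 (b(v, N) = -(-1)*(-5)/2 = -1/4*10 = -5/2)
y(P, Z) = 2
((897 - 132)*(1213 + y(-17, 2)))*b(-5, -43) = ((897 - 132)*(1213 + 2))*(-5/2) = (765*1215)*(-5/2) = 929475*(-5/2) = -4647375/2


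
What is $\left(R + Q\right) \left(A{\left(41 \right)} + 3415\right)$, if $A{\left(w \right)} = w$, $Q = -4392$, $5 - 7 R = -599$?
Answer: $- \frac{104163840}{7} \approx -1.4881 \cdot 10^{7}$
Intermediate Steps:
$R = \frac{604}{7}$ ($R = \frac{5}{7} - - \frac{599}{7} = \frac{5}{7} + \frac{599}{7} = \frac{604}{7} \approx 86.286$)
$\left(R + Q\right) \left(A{\left(41 \right)} + 3415\right) = \left(\frac{604}{7} - 4392\right) \left(41 + 3415\right) = \left(- \frac{30140}{7}\right) 3456 = - \frac{104163840}{7}$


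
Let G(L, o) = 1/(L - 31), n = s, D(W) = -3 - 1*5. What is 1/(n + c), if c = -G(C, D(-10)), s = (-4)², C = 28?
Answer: 3/49 ≈ 0.061224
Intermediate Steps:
D(W) = -8 (D(W) = -3 - 5 = -8)
s = 16
n = 16
G(L, o) = 1/(-31 + L)
c = ⅓ (c = -1/(-31 + 28) = -1/(-3) = -1*(-⅓) = ⅓ ≈ 0.33333)
1/(n + c) = 1/(16 + ⅓) = 1/(49/3) = 3/49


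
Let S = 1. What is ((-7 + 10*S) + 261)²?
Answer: 69696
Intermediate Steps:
((-7 + 10*S) + 261)² = ((-7 + 10*1) + 261)² = ((-7 + 10) + 261)² = (3 + 261)² = 264² = 69696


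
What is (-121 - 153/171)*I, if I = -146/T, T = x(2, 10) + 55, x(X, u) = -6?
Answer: 338136/931 ≈ 363.20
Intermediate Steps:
T = 49 (T = -6 + 55 = 49)
I = -146/49 ≈ -2.9796
(-121 - 153/171)*I = (-121 - 153/171)*(-146/49) = (-121 - 153*1/171)*(-146/49) = (-121 - 17/19)*(-146/49) = -2316/19*(-146/49) = 338136/931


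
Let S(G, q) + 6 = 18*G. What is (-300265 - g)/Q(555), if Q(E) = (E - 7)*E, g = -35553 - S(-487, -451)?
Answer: -68371/76035 ≈ -0.89920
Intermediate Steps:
S(G, q) = -6 + 18*G
g = -26781 (g = -35553 - (-6 + 18*(-487)) = -35553 - (-6 - 8766) = -35553 - 1*(-8772) = -35553 + 8772 = -26781)
Q(E) = E*(-7 + E) (Q(E) = (-7 + E)*E = E*(-7 + E))
(-300265 - g)/Q(555) = (-300265 - 1*(-26781))/((555*(-7 + 555))) = (-300265 + 26781)/((555*548)) = -273484/304140 = -273484*1/304140 = -68371/76035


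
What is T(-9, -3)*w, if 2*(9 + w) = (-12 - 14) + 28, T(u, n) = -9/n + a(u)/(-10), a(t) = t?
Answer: -156/5 ≈ -31.200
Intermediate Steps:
T(u, n) = -9/n - u/10 (T(u, n) = -9/n + u/(-10) = -9/n + u*(-⅒) = -9/n - u/10)
w = -8 (w = -9 + ((-12 - 14) + 28)/2 = -9 + (-26 + 28)/2 = -9 + (½)*2 = -9 + 1 = -8)
T(-9, -3)*w = (-9/(-3) - ⅒*(-9))*(-8) = (-9*(-⅓) + 9/10)*(-8) = (3 + 9/10)*(-8) = (39/10)*(-8) = -156/5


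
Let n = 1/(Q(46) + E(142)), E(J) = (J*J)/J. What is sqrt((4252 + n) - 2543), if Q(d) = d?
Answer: 7*sqrt(308179)/94 ≈ 41.340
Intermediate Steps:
E(J) = J (E(J) = J**2/J = J)
n = 1/188 (n = 1/(46 + 142) = 1/188 ≈ 0.0053191)
sqrt((4252 + n) - 2543) = sqrt((4252 + 1/188) - 2543) = sqrt(799377/188 - 2543) = sqrt(321293/188) = 7*sqrt(308179)/94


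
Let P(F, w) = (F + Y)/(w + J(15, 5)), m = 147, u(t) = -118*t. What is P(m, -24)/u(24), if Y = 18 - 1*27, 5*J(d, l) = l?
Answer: 1/472 ≈ 0.0021186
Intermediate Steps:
J(d, l) = l/5
Y = -9 (Y = 18 - 27 = -9)
P(F, w) = (-9 + F)/(1 + w) (P(F, w) = (F - 9)/(w + (⅕)*5) = (-9 + F)/(w + 1) = (-9 + F)/(1 + w))
P(m, -24)/u(24) = ((-9 + 147)/(1 - 24))/((-118*24)) = (138/(-23))/(-2832) = -1/23*138*(-1/2832) = -6*(-1/2832) = 1/472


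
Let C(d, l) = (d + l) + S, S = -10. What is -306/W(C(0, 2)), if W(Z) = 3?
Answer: -102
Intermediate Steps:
C(d, l) = -10 + d + l (C(d, l) = (d + l) - 10 = -10 + d + l)
-306/W(C(0, 2)) = -306/3 = -306*⅓ = -102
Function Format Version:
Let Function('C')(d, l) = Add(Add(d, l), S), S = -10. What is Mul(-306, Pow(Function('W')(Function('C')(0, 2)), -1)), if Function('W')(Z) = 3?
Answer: -102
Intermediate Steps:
Function('C')(d, l) = Add(-10, d, l) (Function('C')(d, l) = Add(Add(d, l), -10) = Add(-10, d, l))
Mul(-306, Pow(Function('W')(Function('C')(0, 2)), -1)) = Mul(-306, Pow(3, -1)) = Mul(-306, Rational(1, 3)) = -102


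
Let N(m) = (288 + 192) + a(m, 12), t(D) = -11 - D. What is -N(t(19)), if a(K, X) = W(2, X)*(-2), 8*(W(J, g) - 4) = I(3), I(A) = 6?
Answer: -941/2 ≈ -470.50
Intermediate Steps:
W(J, g) = 19/4 (W(J, g) = 4 + (1/8)*6 = 4 + 3/4 = 19/4)
a(K, X) = -19/2 (a(K, X) = (19/4)*(-2) = -19/2)
N(m) = 941/2 (N(m) = (288 + 192) - 19/2 = 480 - 19/2 = 941/2)
-N(t(19)) = -1*941/2 = -941/2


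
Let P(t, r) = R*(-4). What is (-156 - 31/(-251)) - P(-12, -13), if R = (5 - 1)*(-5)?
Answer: -59205/251 ≈ -235.88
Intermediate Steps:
R = -20 (R = 4*(-5) = -20)
P(t, r) = 80 (P(t, r) = -20*(-4) = 80)
(-156 - 31/(-251)) - P(-12, -13) = (-156 - 31/(-251)) - 1*80 = (-156 - 31*(-1)/251) - 80 = (-156 - 1*(-31/251)) - 80 = (-156 + 31/251) - 80 = -39125/251 - 80 = -59205/251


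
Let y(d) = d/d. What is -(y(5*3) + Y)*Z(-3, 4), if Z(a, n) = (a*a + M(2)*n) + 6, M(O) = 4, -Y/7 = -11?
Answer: -2418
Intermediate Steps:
Y = 77 (Y = -7*(-11) = 77)
y(d) = 1
Z(a, n) = 6 + a² + 4*n (Z(a, n) = (a*a + 4*n) + 6 = (a² + 4*n) + 6 = 6 + a² + 4*n)
-(y(5*3) + Y)*Z(-3, 4) = -(1 + 77)*(6 + (-3)² + 4*4) = -78*(6 + 9 + 16) = -78*31 = -1*2418 = -2418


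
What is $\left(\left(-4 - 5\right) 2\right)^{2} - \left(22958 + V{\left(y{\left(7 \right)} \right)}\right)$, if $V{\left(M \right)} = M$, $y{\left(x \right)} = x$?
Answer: $-22641$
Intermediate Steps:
$\left(\left(-4 - 5\right) 2\right)^{2} - \left(22958 + V{\left(y{\left(7 \right)} \right)}\right) = \left(\left(-4 - 5\right) 2\right)^{2} - \left(22958 + 7\right) = \left(\left(-9\right) 2\right)^{2} - 22965 = \left(-18\right)^{2} - 22965 = 324 - 22965 = -22641$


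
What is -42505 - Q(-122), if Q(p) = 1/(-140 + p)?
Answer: -11136309/262 ≈ -42505.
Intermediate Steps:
-42505 - Q(-122) = -42505 - 1/(-140 - 122) = -42505 - 1/(-262) = -42505 - 1*(-1/262) = -42505 + 1/262 = -11136309/262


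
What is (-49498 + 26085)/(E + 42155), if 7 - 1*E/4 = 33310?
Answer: 23413/91057 ≈ 0.25712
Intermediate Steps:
E = -133212 (E = 28 - 4*33310 = 28 - 133240 = -133212)
(-49498 + 26085)/(E + 42155) = (-49498 + 26085)/(-133212 + 42155) = -23413/(-91057) = -23413*(-1/91057) = 23413/91057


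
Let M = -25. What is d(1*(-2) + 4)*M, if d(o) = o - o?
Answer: 0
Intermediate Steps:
d(o) = 0
d(1*(-2) + 4)*M = 0*(-25) = 0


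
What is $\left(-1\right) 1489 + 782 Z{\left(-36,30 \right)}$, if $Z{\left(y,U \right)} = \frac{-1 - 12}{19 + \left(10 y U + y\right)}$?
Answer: $- \frac{16096347}{10817} \approx -1488.1$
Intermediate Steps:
$Z{\left(y,U \right)} = - \frac{13}{19 + y + 10 U y}$ ($Z{\left(y,U \right)} = - \frac{13}{19 + \left(10 U y + y\right)} = - \frac{13}{19 + \left(y + 10 U y\right)} = - \frac{13}{19 + y + 10 U y}$)
$\left(-1\right) 1489 + 782 Z{\left(-36,30 \right)} = \left(-1\right) 1489 + 782 \left(- \frac{13}{19 - 36 + 10 \cdot 30 \left(-36\right)}\right) = -1489 + 782 \left(- \frac{13}{19 - 36 - 10800}\right) = -1489 + 782 \left(- \frac{13}{-10817}\right) = -1489 + 782 \left(\left(-13\right) \left(- \frac{1}{10817}\right)\right) = -1489 + 782 \cdot \frac{13}{10817} = -1489 + \frac{10166}{10817} = - \frac{16096347}{10817}$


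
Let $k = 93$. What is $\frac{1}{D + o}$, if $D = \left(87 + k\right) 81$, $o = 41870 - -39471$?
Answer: $\frac{1}{95921} \approx 1.0425 \cdot 10^{-5}$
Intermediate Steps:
$o = 81341$ ($o = 41870 + 39471 = 81341$)
$D = 14580$ ($D = \left(87 + 93\right) 81 = 180 \cdot 81 = 14580$)
$\frac{1}{D + o} = \frac{1}{14580 + 81341} = \frac{1}{95921}$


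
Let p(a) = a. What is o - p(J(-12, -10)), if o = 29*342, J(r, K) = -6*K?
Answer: 9858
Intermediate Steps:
o = 9918
o - p(J(-12, -10)) = 9918 - (-6)*(-10) = 9918 - 1*60 = 9918 - 60 = 9858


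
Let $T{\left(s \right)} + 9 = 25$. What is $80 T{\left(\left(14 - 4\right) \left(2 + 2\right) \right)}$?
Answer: $1280$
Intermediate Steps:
$T{\left(s \right)} = 16$ ($T{\left(s \right)} = -9 + 25 = 16$)
$80 T{\left(\left(14 - 4\right) \left(2 + 2\right) \right)} = 80 \cdot 16 = 1280$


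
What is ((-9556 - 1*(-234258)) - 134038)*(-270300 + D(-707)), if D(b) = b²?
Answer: 20811830536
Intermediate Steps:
((-9556 - 1*(-234258)) - 134038)*(-270300 + D(-707)) = ((-9556 - 1*(-234258)) - 134038)*(-270300 + (-707)²) = ((-9556 + 234258) - 134038)*(-270300 + 499849) = (224702 - 134038)*229549 = 90664*229549 = 20811830536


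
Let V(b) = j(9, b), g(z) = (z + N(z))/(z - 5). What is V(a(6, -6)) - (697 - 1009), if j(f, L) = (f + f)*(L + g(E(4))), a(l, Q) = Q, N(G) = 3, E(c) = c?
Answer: 78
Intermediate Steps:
g(z) = (3 + z)/(-5 + z) (g(z) = (z + 3)/(z - 5) = (3 + z)/(-5 + z))
j(f, L) = 2*f*(-7 + L) (j(f, L) = (f + f)*(L + (3 + 4)/(-5 + 4)) = (2*f)*(L + 7/(-1)) = (2*f)*(L - 1*7) = (2*f)*(L - 7) = (2*f)*(-7 + L) = 2*f*(-7 + L))
V(b) = -126 + 18*b (V(b) = 2*9*(-7 + b) = -126 + 18*b)
V(a(6, -6)) - (697 - 1009) = (-126 + 18*(-6)) - (697 - 1009) = (-126 - 108) - 1*(-312) = -234 + 312 = 78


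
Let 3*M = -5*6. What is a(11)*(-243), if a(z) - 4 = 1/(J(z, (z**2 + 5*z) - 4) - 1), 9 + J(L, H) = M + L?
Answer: -945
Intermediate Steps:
M = -10 (M = (-5*6)/3 = (1/3)*(-30) = -10)
J(L, H) = -19 + L (J(L, H) = -9 + (-10 + L) = -19 + L)
a(z) = 4 + 1/(-20 + z) (a(z) = 4 + 1/((-19 + z) - 1) = 4 + 1/(-20 + z))
a(11)*(-243) = ((-79 + 4*11)/(-20 + 11))*(-243) = ((-79 + 44)/(-9))*(-243) = -1/9*(-35)*(-243) = (35/9)*(-243) = -945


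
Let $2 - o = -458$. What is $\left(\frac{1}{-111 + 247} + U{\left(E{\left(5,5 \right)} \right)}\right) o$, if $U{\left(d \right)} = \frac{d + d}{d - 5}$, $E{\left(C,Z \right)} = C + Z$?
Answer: $\frac{62675}{34} \approx 1843.4$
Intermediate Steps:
$o = 460$ ($o = 2 - -458 = 2 + 458 = 460$)
$U{\left(d \right)} = \frac{2 d}{-5 + d}$
$\left(\frac{1}{-111 + 247} + U{\left(E{\left(5,5 \right)} \right)}\right) o = \left(\frac{1}{-111 + 247} + \frac{2 \left(5 + 5\right)}{-5 + \left(5 + 5\right)}\right) 460 = \left(\frac{1}{136} + 2 \cdot 10 \frac{1}{-5 + 10}\right) 460 = \left(\frac{1}{136} + 2 \cdot 10 \cdot \frac{1}{5}\right) 460 = \left(\frac{1}{136} + 4\right) 460 = \frac{545}{136} \cdot 460 = \frac{62675}{34}$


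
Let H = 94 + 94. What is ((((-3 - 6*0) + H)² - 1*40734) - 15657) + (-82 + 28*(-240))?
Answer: -28968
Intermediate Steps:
H = 188
((((-3 - 6*0) + H)² - 1*40734) - 15657) + (-82 + 28*(-240)) = ((((-3 - 6*0) + 188)² - 1*40734) - 15657) + (-82 + 28*(-240)) = ((((-3 + 0) + 188)² - 40734) - 15657) + (-82 - 6720) = (((-3 + 188)² - 40734) - 15657) - 6802 = ((185² - 40734) - 15657) - 6802 = ((34225 - 40734) - 15657) - 6802 = (-6509 - 15657) - 6802 = -22166 - 6802 = -28968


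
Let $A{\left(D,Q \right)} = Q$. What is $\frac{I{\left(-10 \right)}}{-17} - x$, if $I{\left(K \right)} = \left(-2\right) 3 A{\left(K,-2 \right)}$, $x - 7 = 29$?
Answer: $- \frac{624}{17} \approx -36.706$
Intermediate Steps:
$x = 36$ ($x = 7 + 29 = 36$)
$I{\left(K \right)} = 12$ ($I{\left(K \right)} = \left(-2\right) 3 \left(-2\right) = \left(-6\right) \left(-2\right) = 12$)
$\frac{I{\left(-10 \right)}}{-17} - x = \frac{12}{-17} - 36 = 12 \left(- \frac{1}{17}\right) - 36 = - \frac{12}{17} - 36 = - \frac{624}{17}$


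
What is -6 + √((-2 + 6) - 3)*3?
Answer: -3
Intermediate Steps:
-6 + √((-2 + 6) - 3)*3 = -6 + √(4 - 3)*3 = -6 + √1*3 = -6 + 1*3 = -6 + 3 = -3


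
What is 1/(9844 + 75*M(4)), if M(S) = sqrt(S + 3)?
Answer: 9844/96864961 - 75*sqrt(7)/96864961 ≈ 9.9577e-5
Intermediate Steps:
M(S) = sqrt(3 + S)
1/(9844 + 75*M(4)) = 1/(9844 + 75*sqrt(3 + 4)) = 1/(9844 + 75*sqrt(7))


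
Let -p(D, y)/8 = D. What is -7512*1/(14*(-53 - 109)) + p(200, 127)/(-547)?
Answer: 644822/103383 ≈ 6.2372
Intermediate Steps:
p(D, y) = -8*D
-7512*1/(14*(-53 - 109)) + p(200, 127)/(-547) = -7512*1/(14*(-53 - 109)) - 8*200/(-547) = -7512/(14*(-162)) - 1600*(-1/547) = -7512/(-2268) + 1600/547 = -7512*(-1/2268) + 1600/547 = 626/189 + 1600/547 = 644822/103383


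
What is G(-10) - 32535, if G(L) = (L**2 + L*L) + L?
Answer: -32345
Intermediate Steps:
G(L) = L + 2*L**2 (G(L) = (L**2 + L**2) + L = 2*L**2 + L = L + 2*L**2)
G(-10) - 32535 = -10*(1 + 2*(-10)) - 32535 = -10*(1 - 20) - 32535 = -10*(-19) - 32535 = 190 - 32535 = -32345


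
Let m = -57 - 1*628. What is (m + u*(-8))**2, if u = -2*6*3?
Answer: 157609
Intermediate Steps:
m = -685 (m = -57 - 628 = -685)
u = -36 (u = -12*3 = -36)
(m + u*(-8))**2 = (-685 - 36*(-8))**2 = (-685 + 288)**2 = (-397)**2 = 157609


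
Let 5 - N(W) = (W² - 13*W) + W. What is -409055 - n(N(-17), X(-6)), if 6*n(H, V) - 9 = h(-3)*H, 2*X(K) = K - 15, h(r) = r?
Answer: -818601/2 ≈ -4.0930e+5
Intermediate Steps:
X(K) = -15/2 + K/2 (X(K) = (K - 15)/2 = (-15 + K)/2 = -15/2 + K/2)
N(W) = 5 - W² + 12*W (N(W) = 5 - ((W² - 13*W) + W) = 5 - (W² - 12*W) = 5 + (-W² + 12*W) = 5 - W² + 12*W)
n(H, V) = 3/2 - H/2 (n(H, V) = 3/2 + (-3*H)/6 = 3/2 - H/2)
-409055 - n(N(-17), X(-6)) = -409055 - (3/2 - (5 - 1*(-17)² + 12*(-17))/2) = -409055 - (3/2 - (5 - 1*289 - 204)/2) = -409055 - (3/2 - (5 - 289 - 204)/2) = -409055 - (3/2 - ½*(-488)) = -409055 - (3/2 + 244) = -409055 - 1*491/2 = -409055 - 491/2 = -818601/2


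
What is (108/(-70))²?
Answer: 2916/1225 ≈ 2.3804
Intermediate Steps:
(108/(-70))² = (108*(-1/70))² = (-54/35)² = 2916/1225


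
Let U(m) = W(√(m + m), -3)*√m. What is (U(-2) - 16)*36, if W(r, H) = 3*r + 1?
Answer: -576 - 36*√2*(6 - I) ≈ -881.47 + 50.912*I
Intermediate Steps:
W(r, H) = 1 + 3*r
U(m) = √m*(1 + 3*√2*√m) (U(m) = (1 + 3*√(m + m))*√m = (1 + 3*√(2*m))*√m = (1 + 3*(√2*√m))*√m = (1 + 3*√2*√m)*√m = √m*(1 + 3*√2*√m))
(U(-2) - 16)*36 = ((√(-2) + 3*(-2)*√2) - 16)*36 = ((I*√2 - 6*√2) - 16)*36 = ((-6*√2 + I*√2) - 16)*36 = (-16 - 6*√2 + I*√2)*36 = -576 - 216*√2 + 36*I*√2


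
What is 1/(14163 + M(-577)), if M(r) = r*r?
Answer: 1/347092 ≈ 2.8811e-6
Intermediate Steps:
M(r) = r²
1/(14163 + M(-577)) = 1/(14163 + (-577)²) = 1/(14163 + 332929) = 1/347092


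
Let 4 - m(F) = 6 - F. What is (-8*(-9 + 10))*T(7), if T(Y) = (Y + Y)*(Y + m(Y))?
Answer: -1344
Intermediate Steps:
m(F) = -2 + F (m(F) = 4 - (6 - F) = 4 + (-6 + F) = -2 + F)
T(Y) = 2*Y*(-2 + 2*Y) (T(Y) = (Y + Y)*(Y + (-2 + Y)) = (2*Y)*(-2 + 2*Y) = 2*Y*(-2 + 2*Y))
(-8*(-9 + 10))*T(7) = (-8*(-9 + 10))*(4*7*(-1 + 7)) = (-8*1)*(4*7*6) = -8*168 = -1344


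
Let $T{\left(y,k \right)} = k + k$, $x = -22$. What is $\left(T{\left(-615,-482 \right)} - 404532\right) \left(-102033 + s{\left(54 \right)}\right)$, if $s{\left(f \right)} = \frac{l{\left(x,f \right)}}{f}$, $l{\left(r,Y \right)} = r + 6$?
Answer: $\frac{1117100524904}{27} \approx 4.1374 \cdot 10^{10}$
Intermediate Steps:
$l{\left(r,Y \right)} = 6 + r$
$s{\left(f \right)} = - \frac{16}{f}$ ($s{\left(f \right)} = \frac{6 - 22}{f} = - \frac{16}{f}$)
$T{\left(y,k \right)} = 2 k$
$\left(T{\left(-615,-482 \right)} - 404532\right) \left(-102033 + s{\left(54 \right)}\right) = \left(2 \left(-482\right) - 404532\right) \left(-102033 - \frac{16}{54}\right) = \left(-964 - 404532\right) \left(-102033 - \frac{8}{27}\right) = - 405496 \left(-102033 - \frac{8}{27}\right) = \left(-405496\right) \left(- \frac{2754899}{27}\right) = \frac{1117100524904}{27}$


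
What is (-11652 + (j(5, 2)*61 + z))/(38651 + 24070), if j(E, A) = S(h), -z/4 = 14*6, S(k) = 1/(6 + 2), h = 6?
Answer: -95843/501768 ≈ -0.19101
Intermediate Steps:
S(k) = ⅛ (S(k) = 1/8 = ⅛)
z = -336 (z = -56*6 = -4*84 = -336)
j(E, A) = ⅛
(-11652 + (j(5, 2)*61 + z))/(38651 + 24070) = (-11652 + ((⅛)*61 - 336))/(38651 + 24070) = (-11652 + (61/8 - 336))/62721 = (-11652 - 2627/8)*(1/62721) = -95843/8*1/62721 = -95843/501768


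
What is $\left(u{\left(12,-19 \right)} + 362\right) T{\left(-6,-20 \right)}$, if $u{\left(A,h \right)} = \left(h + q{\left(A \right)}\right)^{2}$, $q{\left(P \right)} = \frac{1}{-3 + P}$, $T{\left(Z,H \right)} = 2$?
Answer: $\frac{116444}{81} \approx 1437.6$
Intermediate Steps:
$u{\left(A,h \right)} = \left(h + \frac{1}{-3 + A}\right)^{2}$
$\left(u{\left(12,-19 \right)} + 362\right) T{\left(-6,-20 \right)} = \left(\left(-19 + \frac{1}{-3 + 12}\right)^{2} + 362\right) 2 = \left(\left(-19 + \frac{1}{9}\right)^{2} + 362\right) 2 = \left(\left(- \frac{170}{9}\right)^{2} + 362\right) 2 = \left(\frac{28900}{81} + 362\right) 2 = \frac{58222}{81} \cdot 2 = \frac{116444}{81}$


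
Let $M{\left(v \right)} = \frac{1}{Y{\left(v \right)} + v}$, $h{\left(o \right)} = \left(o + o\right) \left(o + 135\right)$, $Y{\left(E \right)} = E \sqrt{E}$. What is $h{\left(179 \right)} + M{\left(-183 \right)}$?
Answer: $\frac{3785136863}{33672} + \frac{i \sqrt{183}}{33672} \approx 1.1241 \cdot 10^{5} + 0.00040175 i$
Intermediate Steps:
$Y{\left(E \right)} = E^{\frac{3}{2}}$
$h{\left(o \right)} = 2 o \left(135 + o\right)$
$M{\left(v \right)} = \frac{1}{v + v^{\frac{3}{2}}}$ ($M{\left(v \right)} = \frac{1}{v^{\frac{3}{2}} + v} = \frac{1}{v + v^{\frac{3}{2}}}$)
$h{\left(179 \right)} + M{\left(-183 \right)} = 2 \cdot 179 \left(135 + 179\right) + \frac{1}{-183 + \left(-183\right)^{\frac{3}{2}}} = 2 \cdot 179 \cdot 314 + \frac{1}{-183 - 183 i \sqrt{183}} = 112412 + \frac{1}{-183 - 183 i \sqrt{183}}$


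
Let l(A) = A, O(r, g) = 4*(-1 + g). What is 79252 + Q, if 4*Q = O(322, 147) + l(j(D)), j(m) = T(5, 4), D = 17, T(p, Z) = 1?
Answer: 317593/4 ≈ 79398.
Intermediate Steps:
O(r, g) = -4 + 4*g
j(m) = 1
Q = 585/4 (Q = ((-4 + 4*147) + 1)/4 = ((-4 + 588) + 1)/4 = (584 + 1)/4 = (¼)*585 = 585/4 ≈ 146.25)
79252 + Q = 79252 + 585/4 = 317593/4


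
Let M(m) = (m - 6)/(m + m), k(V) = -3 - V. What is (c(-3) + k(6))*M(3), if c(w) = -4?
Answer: 13/2 ≈ 6.5000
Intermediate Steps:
M(m) = (-6 + m)/(2*m) (M(m) = (-6 + m)/((2*m)) = (-6 + m)*(1/(2*m)) = (-6 + m)/(2*m))
(c(-3) + k(6))*M(3) = (-4 + (-3 - 1*6))*((1/2)*(-6 + 3)/3) = (-4 + (-3 - 6))*((1/2)*(1/3)*(-3)) = (-4 - 9)*(-1/2) = -13*(-1/2) = 13/2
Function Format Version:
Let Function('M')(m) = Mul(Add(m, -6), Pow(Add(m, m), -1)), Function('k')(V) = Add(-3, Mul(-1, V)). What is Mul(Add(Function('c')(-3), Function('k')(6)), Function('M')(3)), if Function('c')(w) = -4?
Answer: Rational(13, 2) ≈ 6.5000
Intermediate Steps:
Function('M')(m) = Mul(Rational(1, 2), Pow(m, -1), Add(-6, m)) (Function('M')(m) = Mul(Add(-6, m), Pow(Mul(2, m), -1)) = Mul(Add(-6, m), Mul(Rational(1, 2), Pow(m, -1))) = Mul(Rational(1, 2), Pow(m, -1), Add(-6, m)))
Mul(Add(Function('c')(-3), Function('k')(6)), Function('M')(3)) = Mul(Add(-4, Add(-3, Mul(-1, 6))), Mul(Rational(1, 2), Pow(3, -1), Add(-6, 3))) = Mul(Add(-4, Add(-3, -6)), Mul(Rational(1, 2), Rational(1, 3), -3)) = Mul(Add(-4, -9), Rational(-1, 2)) = Mul(-13, Rational(-1, 2)) = Rational(13, 2)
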